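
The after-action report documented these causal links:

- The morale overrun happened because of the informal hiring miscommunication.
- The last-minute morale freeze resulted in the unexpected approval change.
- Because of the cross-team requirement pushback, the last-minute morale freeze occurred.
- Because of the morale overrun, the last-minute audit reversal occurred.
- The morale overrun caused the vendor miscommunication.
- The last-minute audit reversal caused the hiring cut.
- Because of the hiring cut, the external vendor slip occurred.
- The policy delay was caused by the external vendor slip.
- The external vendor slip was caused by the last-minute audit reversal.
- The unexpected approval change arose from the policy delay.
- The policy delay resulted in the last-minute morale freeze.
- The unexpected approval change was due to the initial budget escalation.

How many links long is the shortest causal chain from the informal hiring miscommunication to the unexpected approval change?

Shortest chain: the informal hiring miscommunication → the morale overrun → the last-minute audit reversal → the external vendor slip → the policy delay → the unexpected approval change.

5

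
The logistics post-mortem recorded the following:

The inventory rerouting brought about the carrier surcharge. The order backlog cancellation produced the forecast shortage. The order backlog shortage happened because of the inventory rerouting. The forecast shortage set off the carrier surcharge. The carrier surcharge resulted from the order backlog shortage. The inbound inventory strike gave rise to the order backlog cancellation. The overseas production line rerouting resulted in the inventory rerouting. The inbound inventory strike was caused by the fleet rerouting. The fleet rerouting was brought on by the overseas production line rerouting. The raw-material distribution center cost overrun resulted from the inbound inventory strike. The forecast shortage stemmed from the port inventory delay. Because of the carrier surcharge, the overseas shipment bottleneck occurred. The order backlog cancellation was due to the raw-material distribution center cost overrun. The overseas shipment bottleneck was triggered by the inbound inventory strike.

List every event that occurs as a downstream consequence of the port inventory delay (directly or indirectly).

the carrier surcharge, the forecast shortage, the overseas shipment bottleneck

Direct effects: the forecast shortage.
2 steps out: the carrier surcharge.
3 steps out: the overseas shipment bottleneck.
Not reachable from it: the overseas production line rerouting, the fleet rerouting, the inbound inventory strike, the raw-material distribution center cost overrun, the order backlog cancellation, the inventory rerouting, the order backlog shortage.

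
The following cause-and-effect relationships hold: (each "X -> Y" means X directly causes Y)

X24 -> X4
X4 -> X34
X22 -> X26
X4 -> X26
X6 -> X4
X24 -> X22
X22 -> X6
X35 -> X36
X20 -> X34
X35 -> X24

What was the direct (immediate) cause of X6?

Upstream contributors include X35, X24, but only X22 feeds directly into X6.

X22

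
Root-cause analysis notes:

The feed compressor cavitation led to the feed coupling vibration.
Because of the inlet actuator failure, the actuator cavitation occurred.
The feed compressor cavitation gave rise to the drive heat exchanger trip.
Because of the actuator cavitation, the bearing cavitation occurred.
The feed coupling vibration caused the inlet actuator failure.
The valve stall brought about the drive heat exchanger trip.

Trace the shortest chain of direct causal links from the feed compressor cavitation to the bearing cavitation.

the feed compressor cavitation → the feed coupling vibration
the feed coupling vibration → the inlet actuator failure
the inlet actuator failure → the actuator cavitation
the actuator cavitation → the bearing cavitation
Length: 4 steps.

the feed compressor cavitation → the feed coupling vibration → the inlet actuator failure → the actuator cavitation → the bearing cavitation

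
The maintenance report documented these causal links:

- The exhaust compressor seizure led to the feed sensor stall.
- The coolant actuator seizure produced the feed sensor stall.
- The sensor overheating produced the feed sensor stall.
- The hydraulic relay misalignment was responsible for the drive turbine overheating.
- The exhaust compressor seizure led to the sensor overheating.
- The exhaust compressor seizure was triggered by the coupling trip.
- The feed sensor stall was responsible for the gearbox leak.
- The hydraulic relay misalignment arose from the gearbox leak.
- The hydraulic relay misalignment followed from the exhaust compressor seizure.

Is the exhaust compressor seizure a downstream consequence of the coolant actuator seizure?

No

The coolant actuator seizure leads to the feed sensor stall, the gearbox leak, the hydraulic relay misalignment, the drive turbine overheating; the exhaust compressor seizure is not among them.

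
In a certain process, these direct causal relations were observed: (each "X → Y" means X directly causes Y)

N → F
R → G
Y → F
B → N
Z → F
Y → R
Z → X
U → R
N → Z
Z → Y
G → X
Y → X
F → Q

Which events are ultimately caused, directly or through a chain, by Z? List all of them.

Direct effects: Y, F, X.
2 steps out: Q, R.
3 steps out: G.
Not reachable from it: U, B, N.

F, G, Q, R, X, Y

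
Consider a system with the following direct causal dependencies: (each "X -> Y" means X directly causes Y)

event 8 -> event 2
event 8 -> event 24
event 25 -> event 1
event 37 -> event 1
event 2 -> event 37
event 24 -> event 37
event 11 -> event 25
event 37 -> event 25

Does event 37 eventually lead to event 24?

No

Event 37 leads to event 25, event 1; event 24 is not among them.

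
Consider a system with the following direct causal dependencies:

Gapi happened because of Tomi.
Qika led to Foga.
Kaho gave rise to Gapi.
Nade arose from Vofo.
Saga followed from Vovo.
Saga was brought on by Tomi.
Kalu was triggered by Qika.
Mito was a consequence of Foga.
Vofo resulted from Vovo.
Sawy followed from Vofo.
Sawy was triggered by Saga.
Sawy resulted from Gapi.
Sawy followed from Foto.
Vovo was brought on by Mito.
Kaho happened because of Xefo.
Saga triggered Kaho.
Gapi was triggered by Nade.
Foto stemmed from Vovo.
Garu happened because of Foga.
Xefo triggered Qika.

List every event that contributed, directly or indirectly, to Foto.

Foga, Mito, Qika, Vovo, Xefo

Immediate cause of Foto: Vovo.
Further upstream: Xefo, Qika, Foga, Mito.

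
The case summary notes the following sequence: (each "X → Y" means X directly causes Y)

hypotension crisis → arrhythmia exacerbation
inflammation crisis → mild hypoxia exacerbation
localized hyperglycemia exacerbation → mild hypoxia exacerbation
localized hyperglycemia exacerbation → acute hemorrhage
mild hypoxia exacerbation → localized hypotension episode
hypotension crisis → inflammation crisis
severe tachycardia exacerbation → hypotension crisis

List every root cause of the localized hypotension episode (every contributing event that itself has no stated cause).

the localized hyperglycemia exacerbation, the severe tachycardia exacerbation

Tracing upstream from the localized hypotension episode: the localized hypotension episode ← the mild hypoxia exacerbation ← the inflammation crisis ← the hypotension crisis ← the severe tachycardia exacerbation.
A separate upstream branch: the localized hypotension episode ← the mild hypoxia exacerbation ← the localized hyperglycemia exacerbation.
Each of those chain origins has no stated cause.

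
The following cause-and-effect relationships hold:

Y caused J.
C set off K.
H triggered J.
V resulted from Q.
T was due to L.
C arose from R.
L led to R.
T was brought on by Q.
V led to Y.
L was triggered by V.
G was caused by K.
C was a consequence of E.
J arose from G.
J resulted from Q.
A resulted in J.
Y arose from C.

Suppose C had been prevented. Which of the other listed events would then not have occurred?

G, K

Downstream of C: Y, K, G, J.
Of those, still caused via another path: Y, J.
The remainder have no surviving cause.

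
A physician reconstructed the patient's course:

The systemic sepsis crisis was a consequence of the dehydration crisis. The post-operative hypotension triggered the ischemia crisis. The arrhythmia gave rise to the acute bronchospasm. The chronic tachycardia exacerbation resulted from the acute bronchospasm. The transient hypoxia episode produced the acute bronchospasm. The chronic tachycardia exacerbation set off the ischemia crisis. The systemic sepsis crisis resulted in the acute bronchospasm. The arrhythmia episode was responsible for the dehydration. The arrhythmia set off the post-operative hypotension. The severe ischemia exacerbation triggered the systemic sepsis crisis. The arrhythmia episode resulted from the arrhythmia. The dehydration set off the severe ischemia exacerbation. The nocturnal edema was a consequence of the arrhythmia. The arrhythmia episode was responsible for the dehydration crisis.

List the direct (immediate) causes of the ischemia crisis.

the chronic tachycardia exacerbation, the post-operative hypotension

Upstream contributors include the transient hypoxia episode, the arrhythmia, the arrhythmia episode, the dehydration, the severe ischemia exacerbation, the dehydration crisis, the systemic sepsis crisis, the acute bronchospasm, but only the chronic tachycardia exacerbation, the post-operative hypotension feed directly into the ischemia crisis.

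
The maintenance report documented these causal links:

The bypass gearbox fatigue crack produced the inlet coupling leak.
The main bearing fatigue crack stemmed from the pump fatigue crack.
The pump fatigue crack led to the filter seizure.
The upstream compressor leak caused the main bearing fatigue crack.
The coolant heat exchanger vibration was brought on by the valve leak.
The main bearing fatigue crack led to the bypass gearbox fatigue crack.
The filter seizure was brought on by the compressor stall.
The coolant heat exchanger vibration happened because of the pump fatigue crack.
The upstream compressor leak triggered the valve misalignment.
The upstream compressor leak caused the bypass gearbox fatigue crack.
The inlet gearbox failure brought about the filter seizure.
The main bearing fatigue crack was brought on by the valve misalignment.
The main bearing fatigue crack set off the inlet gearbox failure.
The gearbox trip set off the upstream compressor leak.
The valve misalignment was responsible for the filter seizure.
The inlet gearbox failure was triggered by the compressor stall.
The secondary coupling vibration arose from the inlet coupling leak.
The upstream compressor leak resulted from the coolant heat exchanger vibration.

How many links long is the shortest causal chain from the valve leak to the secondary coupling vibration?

Shortest chain: the valve leak → the coolant heat exchanger vibration → the upstream compressor leak → the bypass gearbox fatigue crack → the inlet coupling leak → the secondary coupling vibration.

5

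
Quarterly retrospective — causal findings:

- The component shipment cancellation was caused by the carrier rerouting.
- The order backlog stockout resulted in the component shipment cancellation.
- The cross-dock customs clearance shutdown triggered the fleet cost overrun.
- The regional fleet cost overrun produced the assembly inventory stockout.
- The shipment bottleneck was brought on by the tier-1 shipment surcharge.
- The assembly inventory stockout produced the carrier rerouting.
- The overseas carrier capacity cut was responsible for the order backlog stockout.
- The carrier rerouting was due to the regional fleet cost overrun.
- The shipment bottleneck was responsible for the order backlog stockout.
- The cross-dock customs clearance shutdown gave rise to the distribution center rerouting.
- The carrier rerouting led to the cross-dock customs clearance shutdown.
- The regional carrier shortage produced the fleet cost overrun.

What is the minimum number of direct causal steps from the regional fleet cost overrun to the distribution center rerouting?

3

Shortest chain: the regional fleet cost overrun → the carrier rerouting → the cross-dock customs clearance shutdown → the distribution center rerouting.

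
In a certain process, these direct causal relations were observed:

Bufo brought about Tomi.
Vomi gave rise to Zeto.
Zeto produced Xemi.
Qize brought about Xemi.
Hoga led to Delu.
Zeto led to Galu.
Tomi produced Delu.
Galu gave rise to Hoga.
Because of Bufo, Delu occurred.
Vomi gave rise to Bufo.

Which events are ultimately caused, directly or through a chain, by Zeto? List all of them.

Delu, Galu, Hoga, Xemi

Direct effects: Xemi, Galu.
2 steps out: Hoga.
3 steps out: Delu.
Not reachable from it: Vomi, Bufo, Tomi, Qize.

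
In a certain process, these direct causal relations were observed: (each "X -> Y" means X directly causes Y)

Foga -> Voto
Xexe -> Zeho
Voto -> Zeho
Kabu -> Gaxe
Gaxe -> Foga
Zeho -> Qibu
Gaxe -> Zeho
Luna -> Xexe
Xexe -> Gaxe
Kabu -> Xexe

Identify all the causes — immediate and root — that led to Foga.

Gaxe, Kabu, Luna, Xexe

Immediate cause of Foga: Gaxe.
Further upstream: Kabu, Xexe, Luna.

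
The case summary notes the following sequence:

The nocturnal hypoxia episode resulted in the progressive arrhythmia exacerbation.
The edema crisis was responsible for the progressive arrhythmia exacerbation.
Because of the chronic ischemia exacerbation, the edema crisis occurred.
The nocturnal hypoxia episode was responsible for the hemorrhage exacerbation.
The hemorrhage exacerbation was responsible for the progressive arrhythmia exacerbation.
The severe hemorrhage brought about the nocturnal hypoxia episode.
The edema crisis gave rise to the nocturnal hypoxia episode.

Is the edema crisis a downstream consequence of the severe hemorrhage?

The severe hemorrhage leads to the nocturnal hypoxia episode, the hemorrhage exacerbation, the progressive arrhythmia exacerbation; the edema crisis is not among them.

No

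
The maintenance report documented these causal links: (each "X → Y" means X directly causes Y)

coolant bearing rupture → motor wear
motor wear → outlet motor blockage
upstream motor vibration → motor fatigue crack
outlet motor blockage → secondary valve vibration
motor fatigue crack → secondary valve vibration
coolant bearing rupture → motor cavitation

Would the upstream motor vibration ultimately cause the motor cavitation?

No

The upstream motor vibration leads to the motor fatigue crack, the secondary valve vibration; the motor cavitation is not among them.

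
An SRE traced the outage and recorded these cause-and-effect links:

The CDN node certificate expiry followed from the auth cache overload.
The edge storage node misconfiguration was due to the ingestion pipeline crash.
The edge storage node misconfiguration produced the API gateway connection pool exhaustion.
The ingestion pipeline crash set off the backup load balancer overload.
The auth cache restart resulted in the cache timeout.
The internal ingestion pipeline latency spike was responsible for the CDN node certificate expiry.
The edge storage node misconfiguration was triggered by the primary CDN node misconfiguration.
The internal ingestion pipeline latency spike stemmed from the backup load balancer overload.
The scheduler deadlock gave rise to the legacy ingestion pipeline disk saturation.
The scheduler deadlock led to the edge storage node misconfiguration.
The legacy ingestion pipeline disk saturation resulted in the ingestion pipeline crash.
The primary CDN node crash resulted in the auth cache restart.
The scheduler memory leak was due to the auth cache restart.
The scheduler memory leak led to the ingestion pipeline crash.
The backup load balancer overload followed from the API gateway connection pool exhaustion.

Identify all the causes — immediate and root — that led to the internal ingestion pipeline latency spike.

the API gateway connection pool exhaustion, the auth cache restart, the backup load balancer overload, the edge storage node misconfiguration, the ingestion pipeline crash, the legacy ingestion pipeline disk saturation, the primary CDN node crash, the primary CDN node misconfiguration, the scheduler deadlock, the scheduler memory leak

Immediate cause of the internal ingestion pipeline latency spike: the backup load balancer overload.
Further upstream: the scheduler deadlock, the legacy ingestion pipeline disk saturation, the primary CDN node crash, the auth cache restart, the primary CDN node misconfiguration, the scheduler memory leak, the ingestion pipeline crash, the edge storage node misconfiguration, the API gateway connection pool exhaustion.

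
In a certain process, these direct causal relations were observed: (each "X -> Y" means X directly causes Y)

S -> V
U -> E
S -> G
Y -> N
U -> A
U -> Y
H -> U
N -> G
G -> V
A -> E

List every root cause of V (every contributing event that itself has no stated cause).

Tracing upstream from V: V ← G ← N ← Y ← U ← H.
A separate upstream branch: V ← S.
Each of those chain origins has no stated cause.

H, S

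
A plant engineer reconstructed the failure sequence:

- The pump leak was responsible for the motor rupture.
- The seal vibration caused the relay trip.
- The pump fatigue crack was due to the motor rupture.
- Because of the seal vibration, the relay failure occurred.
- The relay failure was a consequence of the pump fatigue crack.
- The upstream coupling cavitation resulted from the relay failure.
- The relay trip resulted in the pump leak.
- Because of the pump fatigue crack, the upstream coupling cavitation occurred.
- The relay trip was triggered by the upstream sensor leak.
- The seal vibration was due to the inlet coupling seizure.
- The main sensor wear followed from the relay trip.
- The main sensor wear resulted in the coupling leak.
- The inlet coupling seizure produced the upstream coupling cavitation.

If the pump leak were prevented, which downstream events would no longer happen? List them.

the motor rupture, the pump fatigue crack

Downstream of the pump leak: the motor rupture, the pump fatigue crack, the relay failure, the upstream coupling cavitation.
Of those, still caused via another path: the relay failure, the upstream coupling cavitation.
The remainder have no surviving cause.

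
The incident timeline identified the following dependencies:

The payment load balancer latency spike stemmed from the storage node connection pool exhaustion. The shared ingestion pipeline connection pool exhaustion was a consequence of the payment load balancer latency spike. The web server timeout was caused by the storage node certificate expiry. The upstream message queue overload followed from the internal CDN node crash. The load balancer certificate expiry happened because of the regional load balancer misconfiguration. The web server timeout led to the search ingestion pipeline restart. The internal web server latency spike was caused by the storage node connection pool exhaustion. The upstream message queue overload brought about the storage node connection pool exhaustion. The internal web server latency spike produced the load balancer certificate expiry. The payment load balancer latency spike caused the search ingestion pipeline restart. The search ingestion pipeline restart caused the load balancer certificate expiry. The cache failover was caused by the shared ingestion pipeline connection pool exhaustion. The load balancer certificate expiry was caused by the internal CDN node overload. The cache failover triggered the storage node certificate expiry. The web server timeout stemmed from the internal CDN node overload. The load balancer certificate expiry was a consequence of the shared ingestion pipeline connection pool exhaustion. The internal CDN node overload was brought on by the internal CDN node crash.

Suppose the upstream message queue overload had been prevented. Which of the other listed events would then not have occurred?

the cache failover, the internal web server latency spike, the payment load balancer latency spike, the shared ingestion pipeline connection pool exhaustion, the storage node certificate expiry, the storage node connection pool exhaustion

Downstream of the upstream message queue overload: the storage node connection pool exhaustion, the payment load balancer latency spike, the shared ingestion pipeline connection pool exhaustion, the cache failover, the storage node certificate expiry, the internal web server latency spike, the web server timeout, the search ingestion pipeline restart, the load balancer certificate expiry.
Of those, still caused via another path: the web server timeout, the search ingestion pipeline restart, the load balancer certificate expiry.
The remainder have no surviving cause.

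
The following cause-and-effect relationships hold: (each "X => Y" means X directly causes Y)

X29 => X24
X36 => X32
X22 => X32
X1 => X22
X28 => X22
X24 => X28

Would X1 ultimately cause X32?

Yes

There is a causal chain: X1 → X22 → X32.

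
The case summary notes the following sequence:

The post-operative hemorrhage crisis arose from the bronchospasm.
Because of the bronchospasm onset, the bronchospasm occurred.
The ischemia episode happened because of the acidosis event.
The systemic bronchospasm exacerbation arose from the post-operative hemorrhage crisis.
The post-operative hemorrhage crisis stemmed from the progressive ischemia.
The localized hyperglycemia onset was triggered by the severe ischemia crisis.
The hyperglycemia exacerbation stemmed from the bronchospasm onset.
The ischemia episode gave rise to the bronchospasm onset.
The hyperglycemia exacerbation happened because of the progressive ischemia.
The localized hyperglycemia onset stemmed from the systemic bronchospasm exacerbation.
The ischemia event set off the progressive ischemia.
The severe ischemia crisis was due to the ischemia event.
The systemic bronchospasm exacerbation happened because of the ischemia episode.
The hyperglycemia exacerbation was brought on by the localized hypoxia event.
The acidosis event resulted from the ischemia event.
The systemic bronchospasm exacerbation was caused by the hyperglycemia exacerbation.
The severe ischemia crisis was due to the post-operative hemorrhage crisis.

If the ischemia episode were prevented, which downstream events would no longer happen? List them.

Downstream of the ischemia episode: the bronchospasm onset, the bronchospasm, the hyperglycemia exacerbation, the post-operative hemorrhage crisis, the systemic bronchospasm exacerbation, the severe ischemia crisis, the localized hyperglycemia onset.
Of those, still caused via another path: the hyperglycemia exacerbation, the post-operative hemorrhage crisis, the systemic bronchospasm exacerbation, the severe ischemia crisis, the localized hyperglycemia onset.
The remainder have no surviving cause.

the bronchospasm, the bronchospasm onset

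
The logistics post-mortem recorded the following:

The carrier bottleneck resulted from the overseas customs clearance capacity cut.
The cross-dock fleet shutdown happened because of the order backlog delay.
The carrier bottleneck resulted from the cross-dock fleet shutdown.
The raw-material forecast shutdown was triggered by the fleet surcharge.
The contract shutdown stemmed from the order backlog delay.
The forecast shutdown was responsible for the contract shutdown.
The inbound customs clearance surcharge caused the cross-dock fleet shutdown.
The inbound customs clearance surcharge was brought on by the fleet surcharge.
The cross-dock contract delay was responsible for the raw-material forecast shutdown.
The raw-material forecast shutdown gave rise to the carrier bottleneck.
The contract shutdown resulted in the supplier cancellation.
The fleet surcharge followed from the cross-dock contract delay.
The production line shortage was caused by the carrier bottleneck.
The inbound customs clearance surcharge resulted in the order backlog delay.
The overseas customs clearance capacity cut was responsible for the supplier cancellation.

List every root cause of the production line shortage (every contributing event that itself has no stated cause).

the cross-dock contract delay, the overseas customs clearance capacity cut

Tracing upstream from the production line shortage: the production line shortage ← the carrier bottleneck ← the raw-material forecast shutdown ← the cross-dock contract delay.
A separate upstream branch: the production line shortage ← the carrier bottleneck ← the overseas customs clearance capacity cut.
Each of those chain origins has no stated cause.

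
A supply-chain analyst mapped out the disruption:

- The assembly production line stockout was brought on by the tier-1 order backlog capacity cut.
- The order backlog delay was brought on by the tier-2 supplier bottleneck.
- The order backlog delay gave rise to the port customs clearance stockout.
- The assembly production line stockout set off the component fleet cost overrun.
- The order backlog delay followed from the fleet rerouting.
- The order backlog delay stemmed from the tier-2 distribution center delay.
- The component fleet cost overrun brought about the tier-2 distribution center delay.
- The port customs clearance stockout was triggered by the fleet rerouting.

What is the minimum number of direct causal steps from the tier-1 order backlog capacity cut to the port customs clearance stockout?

5

Shortest chain: the tier-1 order backlog capacity cut → the assembly production line stockout → the component fleet cost overrun → the tier-2 distribution center delay → the order backlog delay → the port customs clearance stockout.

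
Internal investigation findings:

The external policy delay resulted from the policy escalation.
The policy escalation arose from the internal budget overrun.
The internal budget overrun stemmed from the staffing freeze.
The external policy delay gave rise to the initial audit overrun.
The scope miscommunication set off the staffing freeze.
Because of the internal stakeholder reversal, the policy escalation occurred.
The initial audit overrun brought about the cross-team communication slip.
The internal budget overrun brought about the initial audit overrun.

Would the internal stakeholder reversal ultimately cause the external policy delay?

There is a causal chain: the internal stakeholder reversal → the policy escalation → the external policy delay.

Yes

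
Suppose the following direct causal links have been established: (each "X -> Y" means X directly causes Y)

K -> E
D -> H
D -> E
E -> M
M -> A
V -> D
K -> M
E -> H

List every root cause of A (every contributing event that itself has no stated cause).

K, V

Tracing upstream from A: A ← M ← E ← D ← V.
A separate upstream branch: A ← M ← K.
Each of those chain origins has no stated cause.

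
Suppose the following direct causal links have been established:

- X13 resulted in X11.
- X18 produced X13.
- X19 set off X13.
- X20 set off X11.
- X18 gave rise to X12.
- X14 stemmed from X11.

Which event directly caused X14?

Upstream contributors include X18, X19, X20, X13, but only X11 feeds directly into X14.

X11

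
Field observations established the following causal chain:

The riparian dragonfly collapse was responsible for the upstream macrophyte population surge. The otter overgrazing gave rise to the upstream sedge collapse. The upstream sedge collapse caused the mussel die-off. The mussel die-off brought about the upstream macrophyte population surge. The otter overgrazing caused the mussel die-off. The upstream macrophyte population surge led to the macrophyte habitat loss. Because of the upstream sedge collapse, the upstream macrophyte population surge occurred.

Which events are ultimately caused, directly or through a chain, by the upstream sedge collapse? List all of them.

Direct effects: the mussel die-off, the upstream macrophyte population surge.
2 steps out: the macrophyte habitat loss.
Not reachable from it: the otter overgrazing, the riparian dragonfly collapse.

the macrophyte habitat loss, the mussel die-off, the upstream macrophyte population surge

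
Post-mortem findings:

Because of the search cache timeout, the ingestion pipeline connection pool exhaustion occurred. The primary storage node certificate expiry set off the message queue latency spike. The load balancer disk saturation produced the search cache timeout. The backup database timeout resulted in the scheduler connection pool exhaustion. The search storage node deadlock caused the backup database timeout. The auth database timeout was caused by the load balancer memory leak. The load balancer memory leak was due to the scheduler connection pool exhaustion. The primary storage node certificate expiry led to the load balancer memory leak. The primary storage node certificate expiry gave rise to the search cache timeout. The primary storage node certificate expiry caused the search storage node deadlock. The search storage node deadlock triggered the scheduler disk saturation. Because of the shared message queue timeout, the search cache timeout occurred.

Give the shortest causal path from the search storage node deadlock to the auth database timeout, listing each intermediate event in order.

the search storage node deadlock → the backup database timeout → the scheduler connection pool exhaustion → the load balancer memory leak → the auth database timeout

the search storage node deadlock → the backup database timeout
the backup database timeout → the scheduler connection pool exhaustion
the scheduler connection pool exhaustion → the load balancer memory leak
the load balancer memory leak → the auth database timeout
Length: 4 steps.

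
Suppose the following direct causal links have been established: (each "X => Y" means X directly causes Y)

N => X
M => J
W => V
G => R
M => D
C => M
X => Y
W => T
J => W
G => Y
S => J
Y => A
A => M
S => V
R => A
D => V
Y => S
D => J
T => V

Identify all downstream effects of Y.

Direct effects: A, S.
2 steps out: M, J, V.
3 steps out: D, W.
4 steps out: T.
Not reachable from it: G, N, C, X, R.

A, D, J, M, S, T, V, W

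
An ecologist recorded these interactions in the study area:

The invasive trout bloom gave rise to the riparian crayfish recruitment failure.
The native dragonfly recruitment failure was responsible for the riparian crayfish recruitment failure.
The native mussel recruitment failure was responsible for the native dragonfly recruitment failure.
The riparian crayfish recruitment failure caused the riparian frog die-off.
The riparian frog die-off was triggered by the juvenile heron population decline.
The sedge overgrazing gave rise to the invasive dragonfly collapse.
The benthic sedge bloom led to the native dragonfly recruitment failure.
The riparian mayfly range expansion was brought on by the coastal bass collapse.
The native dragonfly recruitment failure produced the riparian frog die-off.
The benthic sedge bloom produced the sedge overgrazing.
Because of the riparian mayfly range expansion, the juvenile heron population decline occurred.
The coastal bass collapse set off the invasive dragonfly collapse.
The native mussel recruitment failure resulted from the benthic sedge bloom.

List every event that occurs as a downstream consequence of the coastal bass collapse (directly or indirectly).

the invasive dragonfly collapse, the juvenile heron population decline, the riparian frog die-off, the riparian mayfly range expansion

Direct effects: the riparian mayfly range expansion, the invasive dragonfly collapse.
2 steps out: the juvenile heron population decline.
3 steps out: the riparian frog die-off.
Not reachable from it: the benthic sedge bloom, the native mussel recruitment failure, the sedge overgrazing, the invasive trout bloom, the native dragonfly recruitment failure, the riparian crayfish recruitment failure.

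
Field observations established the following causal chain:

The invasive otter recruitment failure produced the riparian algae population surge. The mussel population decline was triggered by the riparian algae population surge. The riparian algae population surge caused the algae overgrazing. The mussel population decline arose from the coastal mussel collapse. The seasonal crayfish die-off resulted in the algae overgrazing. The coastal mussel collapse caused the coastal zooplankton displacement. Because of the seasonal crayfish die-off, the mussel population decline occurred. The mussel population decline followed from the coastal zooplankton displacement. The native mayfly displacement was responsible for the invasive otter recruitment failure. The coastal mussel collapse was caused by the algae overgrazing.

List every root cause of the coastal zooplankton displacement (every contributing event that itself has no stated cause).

Tracing upstream from the coastal zooplankton displacement: the coastal zooplankton displacement ← the coastal mussel collapse ← the algae overgrazing ← the seasonal crayfish die-off.
A separate upstream branch: the coastal zooplankton displacement ← the coastal mussel collapse ← the algae overgrazing ← the riparian algae population surge ← the invasive otter recruitment failure ← the native mayfly displacement.
Each of those chain origins has no stated cause.

the native mayfly displacement, the seasonal crayfish die-off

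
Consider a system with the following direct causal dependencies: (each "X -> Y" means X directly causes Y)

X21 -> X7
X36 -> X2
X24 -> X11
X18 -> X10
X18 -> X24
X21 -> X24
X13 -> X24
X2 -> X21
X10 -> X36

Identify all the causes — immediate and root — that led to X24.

Immediate causes of X24: X18, X21, X13.
Further upstream: X10, X36, X2.

X10, X13, X18, X2, X21, X36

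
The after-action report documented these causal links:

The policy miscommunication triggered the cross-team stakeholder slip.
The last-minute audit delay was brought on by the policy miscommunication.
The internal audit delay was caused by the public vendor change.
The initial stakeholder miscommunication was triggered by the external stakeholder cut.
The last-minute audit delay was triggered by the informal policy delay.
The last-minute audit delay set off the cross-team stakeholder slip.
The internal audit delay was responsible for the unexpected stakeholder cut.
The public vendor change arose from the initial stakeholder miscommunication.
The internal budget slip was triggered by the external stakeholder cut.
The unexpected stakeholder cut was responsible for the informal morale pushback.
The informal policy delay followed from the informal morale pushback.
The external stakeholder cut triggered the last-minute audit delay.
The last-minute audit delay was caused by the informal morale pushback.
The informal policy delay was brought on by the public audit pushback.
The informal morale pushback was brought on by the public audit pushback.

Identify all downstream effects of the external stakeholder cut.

the cross-team stakeholder slip, the informal morale pushback, the informal policy delay, the initial stakeholder miscommunication, the internal audit delay, the internal budget slip, the last-minute audit delay, the public vendor change, the unexpected stakeholder cut

Direct effects: the initial stakeholder miscommunication, the internal budget slip, the last-minute audit delay.
2 steps out: the public vendor change, the cross-team stakeholder slip.
3 steps out: the internal audit delay.
4 steps out: the unexpected stakeholder cut.
5 steps out: the informal morale pushback.
6 steps out: the informal policy delay.
Not reachable from it: the public audit pushback, the policy miscommunication.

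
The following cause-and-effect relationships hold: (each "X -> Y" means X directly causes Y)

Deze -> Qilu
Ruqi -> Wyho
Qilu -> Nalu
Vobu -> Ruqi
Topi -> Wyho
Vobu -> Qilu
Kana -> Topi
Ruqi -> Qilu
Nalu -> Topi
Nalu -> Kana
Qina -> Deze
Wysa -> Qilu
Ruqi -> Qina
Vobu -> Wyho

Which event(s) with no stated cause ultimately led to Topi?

Tracing upstream from Topi: Topi ← Nalu ← Qilu ← Vobu.
A separate upstream branch: Topi ← Nalu ← Qilu ← Wysa.
Each of those chain origins has no stated cause.

Vobu, Wysa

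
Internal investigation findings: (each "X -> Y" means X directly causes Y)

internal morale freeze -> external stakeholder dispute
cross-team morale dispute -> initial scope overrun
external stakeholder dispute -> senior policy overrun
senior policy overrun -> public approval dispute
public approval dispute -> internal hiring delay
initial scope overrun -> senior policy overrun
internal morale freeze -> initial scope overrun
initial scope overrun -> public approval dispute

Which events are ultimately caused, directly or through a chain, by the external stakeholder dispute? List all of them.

the internal hiring delay, the public approval dispute, the senior policy overrun

Direct effects: the senior policy overrun.
2 steps out: the public approval dispute.
3 steps out: the internal hiring delay.
Not reachable from it: the internal morale freeze, the initial scope overrun, the cross-team morale dispute.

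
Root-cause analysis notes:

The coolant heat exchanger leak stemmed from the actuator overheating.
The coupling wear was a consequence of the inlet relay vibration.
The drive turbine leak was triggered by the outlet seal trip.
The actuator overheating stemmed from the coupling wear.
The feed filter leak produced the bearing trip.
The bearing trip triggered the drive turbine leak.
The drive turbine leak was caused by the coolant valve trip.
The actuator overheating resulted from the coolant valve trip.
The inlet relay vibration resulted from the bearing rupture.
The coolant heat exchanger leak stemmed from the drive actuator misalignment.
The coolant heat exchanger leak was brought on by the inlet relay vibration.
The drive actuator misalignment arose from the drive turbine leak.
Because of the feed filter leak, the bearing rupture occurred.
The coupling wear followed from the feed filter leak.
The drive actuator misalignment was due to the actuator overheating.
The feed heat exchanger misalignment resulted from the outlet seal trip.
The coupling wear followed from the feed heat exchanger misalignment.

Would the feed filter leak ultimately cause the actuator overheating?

Yes

There is a causal chain: the feed filter leak → the coupling wear → the actuator overheating.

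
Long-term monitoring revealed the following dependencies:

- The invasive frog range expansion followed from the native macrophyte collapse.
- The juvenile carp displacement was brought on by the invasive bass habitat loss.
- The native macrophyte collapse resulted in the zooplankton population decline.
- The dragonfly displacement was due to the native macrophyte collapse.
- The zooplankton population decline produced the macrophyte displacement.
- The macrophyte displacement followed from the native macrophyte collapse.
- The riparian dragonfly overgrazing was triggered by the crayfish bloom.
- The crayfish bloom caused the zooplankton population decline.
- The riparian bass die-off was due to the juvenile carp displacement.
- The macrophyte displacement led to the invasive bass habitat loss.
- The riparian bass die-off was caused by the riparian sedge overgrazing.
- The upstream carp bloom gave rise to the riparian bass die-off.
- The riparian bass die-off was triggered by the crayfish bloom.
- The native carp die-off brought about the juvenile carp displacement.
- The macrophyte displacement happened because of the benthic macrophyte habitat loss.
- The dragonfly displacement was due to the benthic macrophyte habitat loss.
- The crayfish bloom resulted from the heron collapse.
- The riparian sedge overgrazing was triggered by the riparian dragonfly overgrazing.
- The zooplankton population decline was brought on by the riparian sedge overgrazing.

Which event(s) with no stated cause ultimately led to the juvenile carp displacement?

the benthic macrophyte habitat loss, the heron collapse, the native carp die-off, the native macrophyte collapse

Tracing upstream from the juvenile carp displacement: the juvenile carp displacement ← the invasive bass habitat loss ← the macrophyte displacement ← the zooplankton population decline ← the crayfish bloom ← the heron collapse.
A separate upstream branch: the juvenile carp displacement ← the invasive bass habitat loss ← the macrophyte displacement ← the native macrophyte collapse.
A separate upstream branch: the juvenile carp displacement ← the invasive bass habitat loss ← the macrophyte displacement ← the benthic macrophyte habitat loss.
A separate upstream branch: the juvenile carp displacement ← the native carp die-off.
Each of those chain origins has no stated cause.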